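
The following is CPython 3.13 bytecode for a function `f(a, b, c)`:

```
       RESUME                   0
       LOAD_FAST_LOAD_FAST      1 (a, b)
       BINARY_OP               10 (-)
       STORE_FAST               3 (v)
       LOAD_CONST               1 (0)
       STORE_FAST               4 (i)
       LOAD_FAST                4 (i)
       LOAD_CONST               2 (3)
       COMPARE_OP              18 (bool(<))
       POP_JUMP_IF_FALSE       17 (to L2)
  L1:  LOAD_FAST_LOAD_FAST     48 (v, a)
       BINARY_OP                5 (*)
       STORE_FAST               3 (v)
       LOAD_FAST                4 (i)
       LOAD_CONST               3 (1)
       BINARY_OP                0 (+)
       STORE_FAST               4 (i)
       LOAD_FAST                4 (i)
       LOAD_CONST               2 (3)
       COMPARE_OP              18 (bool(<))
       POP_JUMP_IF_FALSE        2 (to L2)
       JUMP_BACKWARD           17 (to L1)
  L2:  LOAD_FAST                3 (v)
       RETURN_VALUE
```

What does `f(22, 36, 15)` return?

LOAD_FAST_LOAD_FAST a,b → push 22,36. Stack: [22, 36]
BINARY_OP - → 22 - 36 = -14. Stack: [-14]
STORE_FAST v → v=-14. Stack: []
LOAD_CONST → push 0. Stack: [0]
STORE_FAST i → i=0. Stack: []
LOAD_FAST i → push 0. Stack: [0]
LOAD_CONST → push 3. Stack: [0, 3]
COMPARE_OP bool(<) → 0 vs 3 = True. Stack: [True]
POP_JUMP_IF_FALSE → pop True; no jump. Stack: []
LOAD_FAST_LOAD_FAST v,a → push -14,22. Stack: [-14, 22]
BINARY_OP * → -14 * 22 = -308. Stack: [-308]
STORE_FAST v → v=-308. Stack: []
LOAD_FAST i → push 0. Stack: [0]
LOAD_CONST → push 1. Stack: [0, 1]
BINARY_OP + → 0 + 1 = 1. Stack: [1]
STORE_FAST i → i=1. Stack: []
LOAD_FAST i → push 1. Stack: [1]
LOAD_CONST → push 3. Stack: [1, 3]
COMPARE_OP bool(<) → 1 vs 3 = True. Stack: [True]
POP_JUMP_IF_FALSE → pop True; no jump. Stack: []
LOAD_FAST_LOAD_FAST v,a → push -308,22. Stack: [-308, 22]
BINARY_OP * → -308 * 22 = -6776. Stack: [-6776]
STORE_FAST v → v=-6776. Stack: []
LOAD_FAST i → push 1. Stack: [1]
LOAD_CONST → push 1. Stack: [1, 1]
BINARY_OP + → 1 + 1 = 2. Stack: [2]
STORE_FAST i → i=2. Stack: []
LOAD_FAST i → push 2. Stack: [2]
LOAD_CONST → push 3. Stack: [2, 3]
COMPARE_OP bool(<) → 2 vs 3 = True. Stack: [True]
POP_JUMP_IF_FALSE → pop True; no jump. Stack: []
LOAD_FAST_LOAD_FAST v,a → push -6776,22. Stack: [-6776, 22]
BINARY_OP * → -6776 * 22 = -149072. Stack: [-149072]
STORE_FAST v → v=-149072. Stack: []
LOAD_FAST i → push 2. Stack: [2]
LOAD_CONST → push 1. Stack: [2, 1]
BINARY_OP + → 2 + 1 = 3. Stack: [3]
STORE_FAST i → i=3. Stack: []
LOAD_FAST i → push 3. Stack: [3]
LOAD_CONST → push 3. Stack: [3, 3]
COMPARE_OP bool(<) → 3 vs 3 = False. Stack: [False]
POP_JUMP_IF_FALSE → pop False; jump. Stack: []
LOAD_FAST v → push -149072. Stack: [-149072]
RETURN_VALUE → return -149072.

-149072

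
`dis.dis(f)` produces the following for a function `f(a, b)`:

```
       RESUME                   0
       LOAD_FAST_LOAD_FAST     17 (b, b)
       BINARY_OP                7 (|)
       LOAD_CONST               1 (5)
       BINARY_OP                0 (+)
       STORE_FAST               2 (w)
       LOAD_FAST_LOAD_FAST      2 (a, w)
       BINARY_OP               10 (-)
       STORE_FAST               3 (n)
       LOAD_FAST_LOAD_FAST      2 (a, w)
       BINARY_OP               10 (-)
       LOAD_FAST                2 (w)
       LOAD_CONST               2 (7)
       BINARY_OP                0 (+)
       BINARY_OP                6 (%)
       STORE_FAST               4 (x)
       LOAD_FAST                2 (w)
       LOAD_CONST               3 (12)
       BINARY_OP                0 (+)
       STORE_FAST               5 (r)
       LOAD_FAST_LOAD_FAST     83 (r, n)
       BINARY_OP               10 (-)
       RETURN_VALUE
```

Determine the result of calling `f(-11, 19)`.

71

LOAD_FAST_LOAD_FAST b,b → push 19,19. Stack: [19, 19]
BINARY_OP | → 19 | 19 = 19. Stack: [19]
LOAD_CONST → push 5. Stack: [19, 5]
BINARY_OP + → 19 + 5 = 24. Stack: [24]
STORE_FAST w → w=24. Stack: []
LOAD_FAST_LOAD_FAST a,w → push -11,24. Stack: [-11, 24]
BINARY_OP - → -11 - 24 = -35. Stack: [-35]
STORE_FAST n → n=-35. Stack: []
LOAD_FAST_LOAD_FAST a,w → push -11,24. Stack: [-11, 24]
BINARY_OP - → -11 - 24 = -35. Stack: [-35]
LOAD_FAST w → push 24. Stack: [-35, 24]
LOAD_CONST → push 7. Stack: [-35, 24, 7]
BINARY_OP + → 24 + 7 = 31. Stack: [-35, 31]
BINARY_OP % → -35 % 31 = 27. Stack: [27]
STORE_FAST x → x=27. Stack: []
LOAD_FAST w → push 24. Stack: [24]
LOAD_CONST → push 12. Stack: [24, 12]
BINARY_OP + → 24 + 12 = 36. Stack: [36]
STORE_FAST r → r=36. Stack: []
LOAD_FAST_LOAD_FAST r,n → push 36,-35. Stack: [36, -35]
BINARY_OP - → 36 - -35 = 71. Stack: [71]
RETURN_VALUE → return 71.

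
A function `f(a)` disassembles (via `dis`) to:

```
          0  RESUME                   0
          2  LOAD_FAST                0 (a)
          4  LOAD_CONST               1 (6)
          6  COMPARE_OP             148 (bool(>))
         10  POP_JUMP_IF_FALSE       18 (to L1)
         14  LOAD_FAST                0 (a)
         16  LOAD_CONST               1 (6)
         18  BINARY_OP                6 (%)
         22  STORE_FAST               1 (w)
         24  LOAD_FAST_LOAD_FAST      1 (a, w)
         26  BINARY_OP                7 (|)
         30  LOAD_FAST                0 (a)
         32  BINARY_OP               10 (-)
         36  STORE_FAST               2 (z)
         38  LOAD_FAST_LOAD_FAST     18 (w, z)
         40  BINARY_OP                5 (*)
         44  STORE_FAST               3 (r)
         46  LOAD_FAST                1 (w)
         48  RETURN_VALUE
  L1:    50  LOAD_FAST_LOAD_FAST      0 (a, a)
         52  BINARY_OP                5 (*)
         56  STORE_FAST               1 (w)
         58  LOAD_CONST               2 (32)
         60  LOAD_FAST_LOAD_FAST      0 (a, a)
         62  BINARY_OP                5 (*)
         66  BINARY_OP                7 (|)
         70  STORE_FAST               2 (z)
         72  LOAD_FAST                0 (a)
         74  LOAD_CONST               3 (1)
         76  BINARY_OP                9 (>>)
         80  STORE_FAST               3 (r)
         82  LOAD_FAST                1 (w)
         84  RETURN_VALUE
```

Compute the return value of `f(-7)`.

49

LOAD_FAST a → push -7. Stack: [-7]
LOAD_CONST → push 6. Stack: [-7, 6]
COMPARE_OP bool(>) → -7 vs 6 = False. Stack: [False]
POP_JUMP_IF_FALSE → pop False; jump. Stack: []
LOAD_FAST_LOAD_FAST a,a → push -7,-7. Stack: [-7, -7]
BINARY_OP * → -7 * -7 = 49. Stack: [49]
STORE_FAST w → w=49. Stack: []
LOAD_CONST → push 32. Stack: [32]
LOAD_FAST_LOAD_FAST a,a → push -7,-7. Stack: [32, -7, -7]
BINARY_OP * → -7 * -7 = 49. Stack: [32, 49]
BINARY_OP | → 32 | 49 = 49. Stack: [49]
STORE_FAST z → z=49. Stack: []
LOAD_FAST a → push -7. Stack: [-7]
LOAD_CONST → push 1. Stack: [-7, 1]
BINARY_OP >> → -7 >> 1 = -4. Stack: [-4]
STORE_FAST r → r=-4. Stack: []
LOAD_FAST w → push 49. Stack: [49]
RETURN_VALUE → return 49.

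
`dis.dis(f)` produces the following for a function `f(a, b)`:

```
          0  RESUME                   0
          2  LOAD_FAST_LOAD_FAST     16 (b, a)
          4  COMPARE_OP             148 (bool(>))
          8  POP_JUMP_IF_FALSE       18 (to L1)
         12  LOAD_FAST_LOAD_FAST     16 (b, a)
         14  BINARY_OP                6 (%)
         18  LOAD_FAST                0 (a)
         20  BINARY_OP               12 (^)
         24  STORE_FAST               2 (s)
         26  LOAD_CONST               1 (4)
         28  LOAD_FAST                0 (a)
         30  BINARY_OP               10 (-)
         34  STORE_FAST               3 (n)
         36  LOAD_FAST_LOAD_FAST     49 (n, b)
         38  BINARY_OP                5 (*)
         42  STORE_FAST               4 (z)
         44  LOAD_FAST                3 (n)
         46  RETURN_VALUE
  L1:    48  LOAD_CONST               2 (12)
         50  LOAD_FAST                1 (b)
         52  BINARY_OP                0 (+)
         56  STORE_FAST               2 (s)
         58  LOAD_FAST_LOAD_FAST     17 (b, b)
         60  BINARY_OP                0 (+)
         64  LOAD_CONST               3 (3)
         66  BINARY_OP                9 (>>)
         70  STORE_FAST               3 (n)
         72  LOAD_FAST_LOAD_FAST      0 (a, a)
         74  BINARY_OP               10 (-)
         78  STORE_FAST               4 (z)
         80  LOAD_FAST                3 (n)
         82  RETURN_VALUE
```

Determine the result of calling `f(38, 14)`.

LOAD_FAST_LOAD_FAST b,a → push 14,38. Stack: [14, 38]
COMPARE_OP bool(>) → 14 vs 38 = False. Stack: [False]
POP_JUMP_IF_FALSE → pop False; jump. Stack: []
LOAD_CONST → push 12. Stack: [12]
LOAD_FAST b → push 14. Stack: [12, 14]
BINARY_OP + → 12 + 14 = 26. Stack: [26]
STORE_FAST s → s=26. Stack: []
LOAD_FAST_LOAD_FAST b,b → push 14,14. Stack: [14, 14]
BINARY_OP + → 14 + 14 = 28. Stack: [28]
LOAD_CONST → push 3. Stack: [28, 3]
BINARY_OP >> → 28 >> 3 = 3. Stack: [3]
STORE_FAST n → n=3. Stack: []
LOAD_FAST_LOAD_FAST a,a → push 38,38. Stack: [38, 38]
BINARY_OP - → 38 - 38 = 0. Stack: [0]
STORE_FAST z → z=0. Stack: []
LOAD_FAST n → push 3. Stack: [3]
RETURN_VALUE → return 3.

3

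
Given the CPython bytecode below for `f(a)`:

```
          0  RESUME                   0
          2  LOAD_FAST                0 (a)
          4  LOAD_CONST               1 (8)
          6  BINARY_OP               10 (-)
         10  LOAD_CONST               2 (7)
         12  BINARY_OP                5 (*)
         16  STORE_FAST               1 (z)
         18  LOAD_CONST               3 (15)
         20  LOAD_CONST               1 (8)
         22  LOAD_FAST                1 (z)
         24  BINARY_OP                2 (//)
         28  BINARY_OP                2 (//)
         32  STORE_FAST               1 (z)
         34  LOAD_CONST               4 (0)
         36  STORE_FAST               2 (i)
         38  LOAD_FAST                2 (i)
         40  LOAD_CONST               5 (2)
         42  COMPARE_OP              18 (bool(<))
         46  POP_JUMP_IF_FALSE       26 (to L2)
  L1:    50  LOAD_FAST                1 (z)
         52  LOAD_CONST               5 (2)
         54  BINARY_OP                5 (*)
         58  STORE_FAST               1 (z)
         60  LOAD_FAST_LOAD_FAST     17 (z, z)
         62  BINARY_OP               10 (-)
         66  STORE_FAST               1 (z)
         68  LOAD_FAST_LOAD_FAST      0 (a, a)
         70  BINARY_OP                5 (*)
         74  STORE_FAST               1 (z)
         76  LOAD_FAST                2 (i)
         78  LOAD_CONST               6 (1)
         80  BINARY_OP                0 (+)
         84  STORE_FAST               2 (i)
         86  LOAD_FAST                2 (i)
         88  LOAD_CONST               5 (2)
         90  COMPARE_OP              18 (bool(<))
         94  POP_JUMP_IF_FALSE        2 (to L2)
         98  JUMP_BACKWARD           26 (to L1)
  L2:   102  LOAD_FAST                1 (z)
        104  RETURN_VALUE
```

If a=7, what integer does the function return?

49

LOAD_FAST a → push 7. Stack: [7]
LOAD_CONST → push 8. Stack: [7, 8]
BINARY_OP - → 7 - 8 = -1. Stack: [-1]
LOAD_CONST → push 7. Stack: [-1, 7]
BINARY_OP * → -1 * 7 = -7. Stack: [-7]
STORE_FAST z → z=-7. Stack: []
LOAD_CONST → push 15. Stack: [15]
LOAD_CONST → push 8. Stack: [15, 8]
LOAD_FAST z → push -7. Stack: [15, 8, -7]
BINARY_OP // → 8 // -7 = -2. Stack: [15, -2]
BINARY_OP // → 15 // -2 = -8. Stack: [-8]
STORE_FAST z → z=-8. Stack: []
LOAD_CONST → push 0. Stack: [0]
STORE_FAST i → i=0. Stack: []
LOAD_FAST i → push 0. Stack: [0]
LOAD_CONST → push 2. Stack: [0, 2]
COMPARE_OP bool(<) → 0 vs 2 = True. Stack: [True]
POP_JUMP_IF_FALSE → pop True; no jump. Stack: []
LOAD_FAST z → push -8. Stack: [-8]
LOAD_CONST → push 2. Stack: [-8, 2]
BINARY_OP * → -8 * 2 = -16. Stack: [-16]
STORE_FAST z → z=-16. Stack: []
LOAD_FAST_LOAD_FAST z,z → push -16,-16. Stack: [-16, -16]
BINARY_OP - → -16 - -16 = 0. Stack: [0]
STORE_FAST z → z=0. Stack: []
LOAD_FAST_LOAD_FAST a,a → push 7,7. Stack: [7, 7]
BINARY_OP * → 7 * 7 = 49. Stack: [49]
STORE_FAST z → z=49. Stack: []
LOAD_FAST i → push 0. Stack: [0]
LOAD_CONST → push 1. Stack: [0, 1]
BINARY_OP + → 0 + 1 = 1. Stack: [1]
STORE_FAST i → i=1. Stack: []
LOAD_FAST i → push 1. Stack: [1]
LOAD_CONST → push 2. Stack: [1, 2]
COMPARE_OP bool(<) → 1 vs 2 = True. Stack: [True]
POP_JUMP_IF_FALSE → pop True; no jump. Stack: []
LOAD_FAST z → push 49. Stack: [49]
LOAD_CONST → push 2. Stack: [49, 2]
BINARY_OP * → 49 * 2 = 98. Stack: [98]
STORE_FAST z → z=98. Stack: []
LOAD_FAST_LOAD_FAST z,z → push 98,98. Stack: [98, 98]
BINARY_OP - → 98 - 98 = 0. Stack: [0]
STORE_FAST z → z=0. Stack: []
LOAD_FAST_LOAD_FAST a,a → push 7,7. Stack: [7, 7]
BINARY_OP * → 7 * 7 = 49. Stack: [49]
STORE_FAST z → z=49. Stack: []
LOAD_FAST i → push 1. Stack: [1]
LOAD_CONST → push 1. Stack: [1, 1]
BINARY_OP + → 1 + 1 = 2. Stack: [2]
STORE_FAST i → i=2. Stack: []
LOAD_FAST i → push 2. Stack: [2]
LOAD_CONST → push 2. Stack: [2, 2]
COMPARE_OP bool(<) → 2 vs 2 = False. Stack: [False]
POP_JUMP_IF_FALSE → pop False; jump. Stack: []
LOAD_FAST z → push 49. Stack: [49]
RETURN_VALUE → return 49.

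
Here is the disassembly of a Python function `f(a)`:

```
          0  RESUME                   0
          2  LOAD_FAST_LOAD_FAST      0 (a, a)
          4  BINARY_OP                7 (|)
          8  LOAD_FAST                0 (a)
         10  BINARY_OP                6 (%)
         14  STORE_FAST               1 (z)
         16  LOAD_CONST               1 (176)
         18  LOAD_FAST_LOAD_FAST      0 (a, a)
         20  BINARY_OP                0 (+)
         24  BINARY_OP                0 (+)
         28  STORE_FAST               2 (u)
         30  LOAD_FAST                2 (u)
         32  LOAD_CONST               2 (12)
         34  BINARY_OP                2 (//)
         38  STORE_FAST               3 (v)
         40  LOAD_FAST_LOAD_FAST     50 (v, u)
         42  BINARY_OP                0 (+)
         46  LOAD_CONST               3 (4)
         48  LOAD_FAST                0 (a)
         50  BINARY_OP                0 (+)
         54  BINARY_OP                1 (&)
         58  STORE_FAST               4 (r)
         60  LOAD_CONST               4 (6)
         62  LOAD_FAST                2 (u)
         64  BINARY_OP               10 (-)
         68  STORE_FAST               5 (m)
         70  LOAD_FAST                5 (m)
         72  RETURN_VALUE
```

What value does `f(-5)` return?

-160

LOAD_FAST_LOAD_FAST a,a → push -5,-5. Stack: [-5, -5]
BINARY_OP | → -5 | -5 = -5. Stack: [-5]
LOAD_FAST a → push -5. Stack: [-5, -5]
BINARY_OP % → -5 % -5 = 0. Stack: [0]
STORE_FAST z → z=0. Stack: []
LOAD_CONST → push 176. Stack: [176]
LOAD_FAST_LOAD_FAST a,a → push -5,-5. Stack: [176, -5, -5]
BINARY_OP + → -5 + -5 = -10. Stack: [176, -10]
BINARY_OP + → 176 + -10 = 166. Stack: [166]
STORE_FAST u → u=166. Stack: []
LOAD_FAST u → push 166. Stack: [166]
LOAD_CONST → push 12. Stack: [166, 12]
BINARY_OP // → 166 // 12 = 13. Stack: [13]
STORE_FAST v → v=13. Stack: []
LOAD_FAST_LOAD_FAST v,u → push 13,166. Stack: [13, 166]
BINARY_OP + → 13 + 166 = 179. Stack: [179]
LOAD_CONST → push 4. Stack: [179, 4]
LOAD_FAST a → push -5. Stack: [179, 4, -5]
BINARY_OP + → 4 + -5 = -1. Stack: [179, -1]
BINARY_OP & → 179 & -1 = 179. Stack: [179]
STORE_FAST r → r=179. Stack: []
LOAD_CONST → push 6. Stack: [6]
LOAD_FAST u → push 166. Stack: [6, 166]
BINARY_OP - → 6 - 166 = -160. Stack: [-160]
STORE_FAST m → m=-160. Stack: []
LOAD_FAST m → push -160. Stack: [-160]
RETURN_VALUE → return -160.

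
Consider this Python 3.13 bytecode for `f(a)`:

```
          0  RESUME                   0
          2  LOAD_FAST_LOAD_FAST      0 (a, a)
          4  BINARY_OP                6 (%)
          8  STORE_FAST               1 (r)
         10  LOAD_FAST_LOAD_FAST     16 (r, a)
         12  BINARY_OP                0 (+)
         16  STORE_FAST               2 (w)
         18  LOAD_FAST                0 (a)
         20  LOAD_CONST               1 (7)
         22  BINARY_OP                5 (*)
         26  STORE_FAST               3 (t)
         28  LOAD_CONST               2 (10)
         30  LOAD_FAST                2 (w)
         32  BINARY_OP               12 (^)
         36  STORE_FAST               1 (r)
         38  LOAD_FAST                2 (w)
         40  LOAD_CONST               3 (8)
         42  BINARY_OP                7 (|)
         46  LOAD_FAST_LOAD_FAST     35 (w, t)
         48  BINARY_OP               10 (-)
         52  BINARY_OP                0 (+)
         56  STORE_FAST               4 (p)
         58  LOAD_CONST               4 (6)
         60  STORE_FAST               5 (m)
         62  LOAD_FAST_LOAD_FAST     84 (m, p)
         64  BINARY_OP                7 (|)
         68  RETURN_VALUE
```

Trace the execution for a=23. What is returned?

LOAD_FAST_LOAD_FAST a,a → push 23,23. Stack: [23, 23]
BINARY_OP % → 23 % 23 = 0. Stack: [0]
STORE_FAST r → r=0. Stack: []
LOAD_FAST_LOAD_FAST r,a → push 0,23. Stack: [0, 23]
BINARY_OP + → 0 + 23 = 23. Stack: [23]
STORE_FAST w → w=23. Stack: []
LOAD_FAST a → push 23. Stack: [23]
LOAD_CONST → push 7. Stack: [23, 7]
BINARY_OP * → 23 * 7 = 161. Stack: [161]
STORE_FAST t → t=161. Stack: []
LOAD_CONST → push 10. Stack: [10]
LOAD_FAST w → push 23. Stack: [10, 23]
BINARY_OP ^ → 10 ^ 23 = 29. Stack: [29]
STORE_FAST r → r=29. Stack: []
LOAD_FAST w → push 23. Stack: [23]
LOAD_CONST → push 8. Stack: [23, 8]
BINARY_OP | → 23 | 8 = 31. Stack: [31]
LOAD_FAST_LOAD_FAST w,t → push 23,161. Stack: [31, 23, 161]
BINARY_OP - → 23 - 161 = -138. Stack: [31, -138]
BINARY_OP + → 31 + -138 = -107. Stack: [-107]
STORE_FAST p → p=-107. Stack: []
LOAD_CONST → push 6. Stack: [6]
STORE_FAST m → m=6. Stack: []
LOAD_FAST_LOAD_FAST m,p → push 6,-107. Stack: [6, -107]
BINARY_OP | → 6 | -107 = -105. Stack: [-105]
RETURN_VALUE → return -105.

-105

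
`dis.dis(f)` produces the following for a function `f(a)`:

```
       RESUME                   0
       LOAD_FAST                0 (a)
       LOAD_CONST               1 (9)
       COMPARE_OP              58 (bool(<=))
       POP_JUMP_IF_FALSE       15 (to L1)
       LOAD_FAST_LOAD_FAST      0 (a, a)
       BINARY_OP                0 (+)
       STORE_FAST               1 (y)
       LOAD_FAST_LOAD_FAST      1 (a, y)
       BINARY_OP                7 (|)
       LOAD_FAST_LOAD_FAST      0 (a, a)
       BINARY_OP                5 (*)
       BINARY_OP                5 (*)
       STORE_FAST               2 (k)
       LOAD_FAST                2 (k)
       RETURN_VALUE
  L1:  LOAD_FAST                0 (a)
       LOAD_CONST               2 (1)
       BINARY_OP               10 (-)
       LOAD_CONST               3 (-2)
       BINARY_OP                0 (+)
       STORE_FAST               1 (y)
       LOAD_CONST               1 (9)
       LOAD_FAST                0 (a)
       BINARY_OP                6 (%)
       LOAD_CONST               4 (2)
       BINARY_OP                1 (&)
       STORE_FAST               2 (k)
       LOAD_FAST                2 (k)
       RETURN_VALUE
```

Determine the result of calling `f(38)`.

0

LOAD_FAST a → push 38. Stack: [38]
LOAD_CONST → push 9. Stack: [38, 9]
COMPARE_OP bool(<=) → 38 vs 9 = False. Stack: [False]
POP_JUMP_IF_FALSE → pop False; jump. Stack: []
LOAD_FAST a → push 38. Stack: [38]
LOAD_CONST → push 1. Stack: [38, 1]
BINARY_OP - → 38 - 1 = 37. Stack: [37]
LOAD_CONST → push -2. Stack: [37, -2]
BINARY_OP + → 37 + -2 = 35. Stack: [35]
STORE_FAST y → y=35. Stack: []
LOAD_CONST → push 9. Stack: [9]
LOAD_FAST a → push 38. Stack: [9, 38]
BINARY_OP % → 9 % 38 = 9. Stack: [9]
LOAD_CONST → push 2. Stack: [9, 2]
BINARY_OP & → 9 & 2 = 0. Stack: [0]
STORE_FAST k → k=0. Stack: []
LOAD_FAST k → push 0. Stack: [0]
RETURN_VALUE → return 0.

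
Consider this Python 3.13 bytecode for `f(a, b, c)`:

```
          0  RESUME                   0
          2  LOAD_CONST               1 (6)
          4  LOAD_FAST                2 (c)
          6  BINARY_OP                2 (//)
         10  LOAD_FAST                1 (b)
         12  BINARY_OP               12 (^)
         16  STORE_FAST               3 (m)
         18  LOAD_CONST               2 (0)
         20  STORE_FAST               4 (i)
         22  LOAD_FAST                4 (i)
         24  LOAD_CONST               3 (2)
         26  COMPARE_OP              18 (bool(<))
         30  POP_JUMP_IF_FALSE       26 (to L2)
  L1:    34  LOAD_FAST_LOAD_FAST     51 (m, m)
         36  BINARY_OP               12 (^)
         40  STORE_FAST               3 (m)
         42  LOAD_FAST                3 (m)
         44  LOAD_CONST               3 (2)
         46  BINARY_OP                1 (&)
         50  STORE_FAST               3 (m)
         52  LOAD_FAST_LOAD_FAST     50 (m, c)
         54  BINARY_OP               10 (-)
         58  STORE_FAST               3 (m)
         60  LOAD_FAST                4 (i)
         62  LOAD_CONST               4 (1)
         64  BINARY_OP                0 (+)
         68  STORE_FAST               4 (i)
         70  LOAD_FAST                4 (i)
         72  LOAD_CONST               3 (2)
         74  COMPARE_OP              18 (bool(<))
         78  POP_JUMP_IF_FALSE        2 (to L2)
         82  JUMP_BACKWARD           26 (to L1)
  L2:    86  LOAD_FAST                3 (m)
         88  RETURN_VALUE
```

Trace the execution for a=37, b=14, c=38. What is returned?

-38

LOAD_CONST → push 6. Stack: [6]
LOAD_FAST c → push 38. Stack: [6, 38]
BINARY_OP // → 6 // 38 = 0. Stack: [0]
LOAD_FAST b → push 14. Stack: [0, 14]
BINARY_OP ^ → 0 ^ 14 = 14. Stack: [14]
STORE_FAST m → m=14. Stack: []
LOAD_CONST → push 0. Stack: [0]
STORE_FAST i → i=0. Stack: []
LOAD_FAST i → push 0. Stack: [0]
LOAD_CONST → push 2. Stack: [0, 2]
COMPARE_OP bool(<) → 0 vs 2 = True. Stack: [True]
POP_JUMP_IF_FALSE → pop True; no jump. Stack: []
LOAD_FAST_LOAD_FAST m,m → push 14,14. Stack: [14, 14]
BINARY_OP ^ → 14 ^ 14 = 0. Stack: [0]
STORE_FAST m → m=0. Stack: []
LOAD_FAST m → push 0. Stack: [0]
LOAD_CONST → push 2. Stack: [0, 2]
BINARY_OP & → 0 & 2 = 0. Stack: [0]
STORE_FAST m → m=0. Stack: []
LOAD_FAST_LOAD_FAST m,c → push 0,38. Stack: [0, 38]
BINARY_OP - → 0 - 38 = -38. Stack: [-38]
STORE_FAST m → m=-38. Stack: []
LOAD_FAST i → push 0. Stack: [0]
LOAD_CONST → push 1. Stack: [0, 1]
BINARY_OP + → 0 + 1 = 1. Stack: [1]
STORE_FAST i → i=1. Stack: []
LOAD_FAST i → push 1. Stack: [1]
LOAD_CONST → push 2. Stack: [1, 2]
COMPARE_OP bool(<) → 1 vs 2 = True. Stack: [True]
POP_JUMP_IF_FALSE → pop True; no jump. Stack: []
LOAD_FAST_LOAD_FAST m,m → push -38,-38. Stack: [-38, -38]
BINARY_OP ^ → -38 ^ -38 = 0. Stack: [0]
STORE_FAST m → m=0. Stack: []
LOAD_FAST m → push 0. Stack: [0]
LOAD_CONST → push 2. Stack: [0, 2]
BINARY_OP & → 0 & 2 = 0. Stack: [0]
STORE_FAST m → m=0. Stack: []
LOAD_FAST_LOAD_FAST m,c → push 0,38. Stack: [0, 38]
BINARY_OP - → 0 - 38 = -38. Stack: [-38]
STORE_FAST m → m=-38. Stack: []
LOAD_FAST i → push 1. Stack: [1]
LOAD_CONST → push 1. Stack: [1, 1]
BINARY_OP + → 1 + 1 = 2. Stack: [2]
STORE_FAST i → i=2. Stack: []
LOAD_FAST i → push 2. Stack: [2]
LOAD_CONST → push 2. Stack: [2, 2]
COMPARE_OP bool(<) → 2 vs 2 = False. Stack: [False]
POP_JUMP_IF_FALSE → pop False; jump. Stack: []
LOAD_FAST m → push -38. Stack: [-38]
RETURN_VALUE → return -38.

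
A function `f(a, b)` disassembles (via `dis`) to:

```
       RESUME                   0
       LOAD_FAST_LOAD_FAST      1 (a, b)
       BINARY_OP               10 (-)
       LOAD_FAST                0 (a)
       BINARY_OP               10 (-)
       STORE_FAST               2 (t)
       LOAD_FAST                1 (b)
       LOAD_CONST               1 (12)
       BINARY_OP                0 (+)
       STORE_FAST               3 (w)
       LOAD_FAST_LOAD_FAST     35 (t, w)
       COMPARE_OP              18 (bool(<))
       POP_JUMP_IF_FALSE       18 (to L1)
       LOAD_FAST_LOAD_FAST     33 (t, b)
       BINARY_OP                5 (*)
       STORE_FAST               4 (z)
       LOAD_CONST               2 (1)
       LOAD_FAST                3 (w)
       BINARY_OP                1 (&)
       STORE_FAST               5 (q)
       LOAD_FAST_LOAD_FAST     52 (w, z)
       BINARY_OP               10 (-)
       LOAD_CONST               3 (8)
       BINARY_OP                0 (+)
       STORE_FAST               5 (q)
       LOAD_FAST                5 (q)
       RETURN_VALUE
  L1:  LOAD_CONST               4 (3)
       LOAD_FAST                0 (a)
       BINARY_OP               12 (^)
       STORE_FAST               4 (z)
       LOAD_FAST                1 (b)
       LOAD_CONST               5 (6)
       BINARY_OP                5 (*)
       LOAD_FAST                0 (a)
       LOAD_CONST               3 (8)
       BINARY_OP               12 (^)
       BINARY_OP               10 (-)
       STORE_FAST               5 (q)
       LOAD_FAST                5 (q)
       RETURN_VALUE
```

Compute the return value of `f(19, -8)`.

-75

LOAD_FAST_LOAD_FAST a,b → push 19,-8. Stack: [19, -8]
BINARY_OP - → 19 - -8 = 27. Stack: [27]
LOAD_FAST a → push 19. Stack: [27, 19]
BINARY_OP - → 27 - 19 = 8. Stack: [8]
STORE_FAST t → t=8. Stack: []
LOAD_FAST b → push -8. Stack: [-8]
LOAD_CONST → push 12. Stack: [-8, 12]
BINARY_OP + → -8 + 12 = 4. Stack: [4]
STORE_FAST w → w=4. Stack: []
LOAD_FAST_LOAD_FAST t,w → push 8,4. Stack: [8, 4]
COMPARE_OP bool(<) → 8 vs 4 = False. Stack: [False]
POP_JUMP_IF_FALSE → pop False; jump. Stack: []
LOAD_CONST → push 3. Stack: [3]
LOAD_FAST a → push 19. Stack: [3, 19]
BINARY_OP ^ → 3 ^ 19 = 16. Stack: [16]
STORE_FAST z → z=16. Stack: []
LOAD_FAST b → push -8. Stack: [-8]
LOAD_CONST → push 6. Stack: [-8, 6]
BINARY_OP * → -8 * 6 = -48. Stack: [-48]
LOAD_FAST a → push 19. Stack: [-48, 19]
LOAD_CONST → push 8. Stack: [-48, 19, 8]
BINARY_OP ^ → 19 ^ 8 = 27. Stack: [-48, 27]
BINARY_OP - → -48 - 27 = -75. Stack: [-75]
STORE_FAST q → q=-75. Stack: []
LOAD_FAST q → push -75. Stack: [-75]
RETURN_VALUE → return -75.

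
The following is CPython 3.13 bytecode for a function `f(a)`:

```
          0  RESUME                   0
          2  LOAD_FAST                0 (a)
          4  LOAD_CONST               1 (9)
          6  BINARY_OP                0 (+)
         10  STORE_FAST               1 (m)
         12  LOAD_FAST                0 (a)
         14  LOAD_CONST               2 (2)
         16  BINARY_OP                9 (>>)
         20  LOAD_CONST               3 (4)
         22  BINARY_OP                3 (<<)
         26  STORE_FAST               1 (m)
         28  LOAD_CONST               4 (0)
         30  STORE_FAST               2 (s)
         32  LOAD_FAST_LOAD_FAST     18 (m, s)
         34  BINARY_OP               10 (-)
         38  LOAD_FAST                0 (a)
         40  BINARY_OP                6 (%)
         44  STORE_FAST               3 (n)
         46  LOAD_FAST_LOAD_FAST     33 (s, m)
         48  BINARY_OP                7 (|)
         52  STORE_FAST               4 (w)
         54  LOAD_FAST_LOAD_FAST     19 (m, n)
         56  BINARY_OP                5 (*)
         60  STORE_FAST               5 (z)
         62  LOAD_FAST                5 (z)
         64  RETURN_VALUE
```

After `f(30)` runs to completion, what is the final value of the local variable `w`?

112

LOAD_FAST a → push 30. Stack: [30]
LOAD_CONST → push 9. Stack: [30, 9]
BINARY_OP + → 30 + 9 = 39. Stack: [39]
STORE_FAST m → m=39. Stack: []
LOAD_FAST a → push 30. Stack: [30]
LOAD_CONST → push 2. Stack: [30, 2]
BINARY_OP >> → 30 >> 2 = 7. Stack: [7]
LOAD_CONST → push 4. Stack: [7, 4]
BINARY_OP << → 7 << 4 = 112. Stack: [112]
STORE_FAST m → m=112. Stack: []
LOAD_CONST → push 0. Stack: [0]
STORE_FAST s → s=0. Stack: []
LOAD_FAST_LOAD_FAST m,s → push 112,0. Stack: [112, 0]
BINARY_OP - → 112 - 0 = 112. Stack: [112]
LOAD_FAST a → push 30. Stack: [112, 30]
BINARY_OP % → 112 % 30 = 22. Stack: [22]
STORE_FAST n → n=22. Stack: []
LOAD_FAST_LOAD_FAST s,m → push 0,112. Stack: [0, 112]
BINARY_OP | → 0 | 112 = 112. Stack: [112]
STORE_FAST w → w=112. Stack: []
LOAD_FAST_LOAD_FAST m,n → push 112,22. Stack: [112, 22]
BINARY_OP * → 112 * 22 = 2464. Stack: [2464]
STORE_FAST z → z=2464. Stack: []
LOAD_FAST z → push 2464. Stack: [2464]
RETURN_VALUE → return 2464.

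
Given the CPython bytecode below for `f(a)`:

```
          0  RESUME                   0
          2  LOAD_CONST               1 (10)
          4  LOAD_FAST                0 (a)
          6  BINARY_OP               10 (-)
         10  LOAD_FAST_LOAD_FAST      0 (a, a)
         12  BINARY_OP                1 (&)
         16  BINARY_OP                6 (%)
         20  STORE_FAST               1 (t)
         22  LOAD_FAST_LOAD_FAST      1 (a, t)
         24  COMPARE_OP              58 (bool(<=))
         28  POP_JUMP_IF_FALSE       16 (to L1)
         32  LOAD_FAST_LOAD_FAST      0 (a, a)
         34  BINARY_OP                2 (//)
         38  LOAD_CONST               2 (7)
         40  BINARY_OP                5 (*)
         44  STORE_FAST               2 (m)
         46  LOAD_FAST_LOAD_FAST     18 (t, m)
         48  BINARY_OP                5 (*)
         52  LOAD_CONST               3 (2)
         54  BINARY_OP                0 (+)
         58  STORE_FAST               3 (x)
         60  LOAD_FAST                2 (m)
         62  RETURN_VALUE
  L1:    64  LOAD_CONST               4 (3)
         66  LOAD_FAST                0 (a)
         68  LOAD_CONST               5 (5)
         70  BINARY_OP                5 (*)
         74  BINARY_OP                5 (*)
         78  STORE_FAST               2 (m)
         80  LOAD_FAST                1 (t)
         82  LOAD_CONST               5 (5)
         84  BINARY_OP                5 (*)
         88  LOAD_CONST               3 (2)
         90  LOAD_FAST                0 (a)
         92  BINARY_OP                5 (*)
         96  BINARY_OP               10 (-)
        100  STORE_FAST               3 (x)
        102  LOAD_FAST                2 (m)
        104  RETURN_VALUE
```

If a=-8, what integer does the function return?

LOAD_CONST → push 10. Stack: [10]
LOAD_FAST a → push -8. Stack: [10, -8]
BINARY_OP - → 10 - -8 = 18. Stack: [18]
LOAD_FAST_LOAD_FAST a,a → push -8,-8. Stack: [18, -8, -8]
BINARY_OP & → -8 & -8 = -8. Stack: [18, -8]
BINARY_OP % → 18 % -8 = -6. Stack: [-6]
STORE_FAST t → t=-6. Stack: []
LOAD_FAST_LOAD_FAST a,t → push -8,-6. Stack: [-8, -6]
COMPARE_OP bool(<=) → -8 vs -6 = True. Stack: [True]
POP_JUMP_IF_FALSE → pop True; no jump. Stack: []
LOAD_FAST_LOAD_FAST a,a → push -8,-8. Stack: [-8, -8]
BINARY_OP // → -8 // -8 = 1. Stack: [1]
LOAD_CONST → push 7. Stack: [1, 7]
BINARY_OP * → 1 * 7 = 7. Stack: [7]
STORE_FAST m → m=7. Stack: []
LOAD_FAST_LOAD_FAST t,m → push -6,7. Stack: [-6, 7]
BINARY_OP * → -6 * 7 = -42. Stack: [-42]
LOAD_CONST → push 2. Stack: [-42, 2]
BINARY_OP + → -42 + 2 = -40. Stack: [-40]
STORE_FAST x → x=-40. Stack: []
LOAD_FAST m → push 7. Stack: [7]
RETURN_VALUE → return 7.

7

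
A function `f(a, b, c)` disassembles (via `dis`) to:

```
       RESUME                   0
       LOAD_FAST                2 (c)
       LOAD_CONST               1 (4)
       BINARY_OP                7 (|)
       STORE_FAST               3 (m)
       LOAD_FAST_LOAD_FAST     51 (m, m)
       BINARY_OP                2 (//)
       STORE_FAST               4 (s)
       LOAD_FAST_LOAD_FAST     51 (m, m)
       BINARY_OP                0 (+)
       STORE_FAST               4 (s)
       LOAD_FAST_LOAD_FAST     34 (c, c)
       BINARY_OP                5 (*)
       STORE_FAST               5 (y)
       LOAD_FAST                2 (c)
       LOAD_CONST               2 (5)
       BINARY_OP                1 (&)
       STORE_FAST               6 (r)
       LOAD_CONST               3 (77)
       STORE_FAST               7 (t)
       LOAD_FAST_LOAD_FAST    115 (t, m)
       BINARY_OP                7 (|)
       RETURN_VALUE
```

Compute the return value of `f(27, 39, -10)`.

LOAD_FAST c → push -10. Stack: [-10]
LOAD_CONST → push 4. Stack: [-10, 4]
BINARY_OP | → -10 | 4 = -10. Stack: [-10]
STORE_FAST m → m=-10. Stack: []
LOAD_FAST_LOAD_FAST m,m → push -10,-10. Stack: [-10, -10]
BINARY_OP // → -10 // -10 = 1. Stack: [1]
STORE_FAST s → s=1. Stack: []
LOAD_FAST_LOAD_FAST m,m → push -10,-10. Stack: [-10, -10]
BINARY_OP + → -10 + -10 = -20. Stack: [-20]
STORE_FAST s → s=-20. Stack: []
LOAD_FAST_LOAD_FAST c,c → push -10,-10. Stack: [-10, -10]
BINARY_OP * → -10 * -10 = 100. Stack: [100]
STORE_FAST y → y=100. Stack: []
LOAD_FAST c → push -10. Stack: [-10]
LOAD_CONST → push 5. Stack: [-10, 5]
BINARY_OP & → -10 & 5 = 4. Stack: [4]
STORE_FAST r → r=4. Stack: []
LOAD_CONST → push 77. Stack: [77]
STORE_FAST t → t=77. Stack: []
LOAD_FAST_LOAD_FAST t,m → push 77,-10. Stack: [77, -10]
BINARY_OP | → 77 | -10 = -1. Stack: [-1]
RETURN_VALUE → return -1.

-1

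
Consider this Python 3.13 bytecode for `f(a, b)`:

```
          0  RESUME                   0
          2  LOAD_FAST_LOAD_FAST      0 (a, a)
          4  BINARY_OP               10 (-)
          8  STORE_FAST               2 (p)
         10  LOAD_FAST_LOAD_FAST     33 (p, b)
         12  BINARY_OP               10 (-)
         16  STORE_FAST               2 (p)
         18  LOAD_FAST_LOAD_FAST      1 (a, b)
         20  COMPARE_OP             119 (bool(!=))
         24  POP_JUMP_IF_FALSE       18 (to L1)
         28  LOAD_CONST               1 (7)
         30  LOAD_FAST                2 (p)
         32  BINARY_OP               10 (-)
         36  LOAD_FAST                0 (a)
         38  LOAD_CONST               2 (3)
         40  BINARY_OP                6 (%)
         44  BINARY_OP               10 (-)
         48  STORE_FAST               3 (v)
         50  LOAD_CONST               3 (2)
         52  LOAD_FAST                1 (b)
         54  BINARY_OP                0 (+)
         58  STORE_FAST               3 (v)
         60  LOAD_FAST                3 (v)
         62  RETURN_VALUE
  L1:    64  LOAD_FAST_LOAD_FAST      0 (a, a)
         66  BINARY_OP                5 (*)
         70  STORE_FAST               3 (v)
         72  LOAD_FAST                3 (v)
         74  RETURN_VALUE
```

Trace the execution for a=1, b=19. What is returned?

21

LOAD_FAST_LOAD_FAST a,a → push 1,1. Stack: [1, 1]
BINARY_OP - → 1 - 1 = 0. Stack: [0]
STORE_FAST p → p=0. Stack: []
LOAD_FAST_LOAD_FAST p,b → push 0,19. Stack: [0, 19]
BINARY_OP - → 0 - 19 = -19. Stack: [-19]
STORE_FAST p → p=-19. Stack: []
LOAD_FAST_LOAD_FAST a,b → push 1,19. Stack: [1, 19]
COMPARE_OP bool(!=) → 1 vs 19 = True. Stack: [True]
POP_JUMP_IF_FALSE → pop True; no jump. Stack: []
LOAD_CONST → push 7. Stack: [7]
LOAD_FAST p → push -19. Stack: [7, -19]
BINARY_OP - → 7 - -19 = 26. Stack: [26]
LOAD_FAST a → push 1. Stack: [26, 1]
LOAD_CONST → push 3. Stack: [26, 1, 3]
BINARY_OP % → 1 % 3 = 1. Stack: [26, 1]
BINARY_OP - → 26 - 1 = 25. Stack: [25]
STORE_FAST v → v=25. Stack: []
LOAD_CONST → push 2. Stack: [2]
LOAD_FAST b → push 19. Stack: [2, 19]
BINARY_OP + → 2 + 19 = 21. Stack: [21]
STORE_FAST v → v=21. Stack: []
LOAD_FAST v → push 21. Stack: [21]
RETURN_VALUE → return 21.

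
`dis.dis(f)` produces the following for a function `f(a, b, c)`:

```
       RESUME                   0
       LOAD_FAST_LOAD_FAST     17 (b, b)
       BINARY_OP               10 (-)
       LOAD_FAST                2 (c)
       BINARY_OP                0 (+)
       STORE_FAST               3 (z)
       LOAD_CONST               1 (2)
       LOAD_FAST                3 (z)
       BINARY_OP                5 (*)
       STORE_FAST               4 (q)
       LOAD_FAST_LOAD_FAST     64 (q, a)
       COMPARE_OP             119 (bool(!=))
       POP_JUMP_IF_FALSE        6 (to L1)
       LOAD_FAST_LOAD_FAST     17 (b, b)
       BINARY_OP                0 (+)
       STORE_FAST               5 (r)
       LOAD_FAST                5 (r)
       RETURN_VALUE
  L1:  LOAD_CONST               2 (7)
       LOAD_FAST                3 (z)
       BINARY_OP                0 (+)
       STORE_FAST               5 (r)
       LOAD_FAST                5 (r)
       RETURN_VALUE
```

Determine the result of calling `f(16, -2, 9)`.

-4

LOAD_FAST_LOAD_FAST b,b → push -2,-2. Stack: [-2, -2]
BINARY_OP - → -2 - -2 = 0. Stack: [0]
LOAD_FAST c → push 9. Stack: [0, 9]
BINARY_OP + → 0 + 9 = 9. Stack: [9]
STORE_FAST z → z=9. Stack: []
LOAD_CONST → push 2. Stack: [2]
LOAD_FAST z → push 9. Stack: [2, 9]
BINARY_OP * → 2 * 9 = 18. Stack: [18]
STORE_FAST q → q=18. Stack: []
LOAD_FAST_LOAD_FAST q,a → push 18,16. Stack: [18, 16]
COMPARE_OP bool(!=) → 18 vs 16 = True. Stack: [True]
POP_JUMP_IF_FALSE → pop True; no jump. Stack: []
LOAD_FAST_LOAD_FAST b,b → push -2,-2. Stack: [-2, -2]
BINARY_OP + → -2 + -2 = -4. Stack: [-4]
STORE_FAST r → r=-4. Stack: []
LOAD_FAST r → push -4. Stack: [-4]
RETURN_VALUE → return -4.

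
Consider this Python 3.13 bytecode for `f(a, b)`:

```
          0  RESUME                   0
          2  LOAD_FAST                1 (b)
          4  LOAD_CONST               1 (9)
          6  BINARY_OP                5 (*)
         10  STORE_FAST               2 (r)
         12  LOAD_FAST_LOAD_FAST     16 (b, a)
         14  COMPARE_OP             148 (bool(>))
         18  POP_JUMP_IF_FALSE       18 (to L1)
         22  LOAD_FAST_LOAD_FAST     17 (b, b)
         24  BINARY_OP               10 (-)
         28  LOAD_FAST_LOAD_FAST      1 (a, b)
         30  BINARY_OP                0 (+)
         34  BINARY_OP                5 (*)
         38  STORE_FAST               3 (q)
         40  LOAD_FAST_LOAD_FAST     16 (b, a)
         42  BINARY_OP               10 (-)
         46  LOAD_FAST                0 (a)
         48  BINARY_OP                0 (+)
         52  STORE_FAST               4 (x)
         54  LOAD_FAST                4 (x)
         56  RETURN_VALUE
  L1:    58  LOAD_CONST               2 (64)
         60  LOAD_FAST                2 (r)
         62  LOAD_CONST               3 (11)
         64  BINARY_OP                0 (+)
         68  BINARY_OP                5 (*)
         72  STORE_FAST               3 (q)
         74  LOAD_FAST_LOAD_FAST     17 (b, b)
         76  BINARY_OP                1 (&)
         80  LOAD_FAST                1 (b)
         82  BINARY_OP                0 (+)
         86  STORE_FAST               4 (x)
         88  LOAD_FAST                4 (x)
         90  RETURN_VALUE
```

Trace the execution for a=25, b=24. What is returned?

LOAD_FAST b → push 24. Stack: [24]
LOAD_CONST → push 9. Stack: [24, 9]
BINARY_OP * → 24 * 9 = 216. Stack: [216]
STORE_FAST r → r=216. Stack: []
LOAD_FAST_LOAD_FAST b,a → push 24,25. Stack: [24, 25]
COMPARE_OP bool(>) → 24 vs 25 = False. Stack: [False]
POP_JUMP_IF_FALSE → pop False; jump. Stack: []
LOAD_CONST → push 64. Stack: [64]
LOAD_FAST r → push 216. Stack: [64, 216]
LOAD_CONST → push 11. Stack: [64, 216, 11]
BINARY_OP + → 216 + 11 = 227. Stack: [64, 227]
BINARY_OP * → 64 * 227 = 14528. Stack: [14528]
STORE_FAST q → q=14528. Stack: []
LOAD_FAST_LOAD_FAST b,b → push 24,24. Stack: [24, 24]
BINARY_OP & → 24 & 24 = 24. Stack: [24]
LOAD_FAST b → push 24. Stack: [24, 24]
BINARY_OP + → 24 + 24 = 48. Stack: [48]
STORE_FAST x → x=48. Stack: []
LOAD_FAST x → push 48. Stack: [48]
RETURN_VALUE → return 48.

48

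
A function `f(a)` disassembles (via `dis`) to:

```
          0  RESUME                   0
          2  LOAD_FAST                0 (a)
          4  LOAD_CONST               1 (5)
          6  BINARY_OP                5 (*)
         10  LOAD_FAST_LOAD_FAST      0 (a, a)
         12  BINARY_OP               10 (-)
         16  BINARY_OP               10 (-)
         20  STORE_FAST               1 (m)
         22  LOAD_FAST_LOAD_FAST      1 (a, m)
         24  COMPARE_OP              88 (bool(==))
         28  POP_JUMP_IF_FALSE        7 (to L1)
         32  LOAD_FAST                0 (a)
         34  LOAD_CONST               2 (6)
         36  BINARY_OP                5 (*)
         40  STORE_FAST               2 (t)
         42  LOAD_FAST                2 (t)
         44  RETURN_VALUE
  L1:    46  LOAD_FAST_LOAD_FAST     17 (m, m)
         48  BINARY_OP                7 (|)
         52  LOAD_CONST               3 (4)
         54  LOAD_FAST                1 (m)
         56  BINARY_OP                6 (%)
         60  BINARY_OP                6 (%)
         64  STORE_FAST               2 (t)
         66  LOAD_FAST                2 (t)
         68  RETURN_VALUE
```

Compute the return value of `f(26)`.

2

LOAD_FAST a → push 26. Stack: [26]
LOAD_CONST → push 5. Stack: [26, 5]
BINARY_OP * → 26 * 5 = 130. Stack: [130]
LOAD_FAST_LOAD_FAST a,a → push 26,26. Stack: [130, 26, 26]
BINARY_OP - → 26 - 26 = 0. Stack: [130, 0]
BINARY_OP - → 130 - 0 = 130. Stack: [130]
STORE_FAST m → m=130. Stack: []
LOAD_FAST_LOAD_FAST a,m → push 26,130. Stack: [26, 130]
COMPARE_OP bool(==) → 26 vs 130 = False. Stack: [False]
POP_JUMP_IF_FALSE → pop False; jump. Stack: []
LOAD_FAST_LOAD_FAST m,m → push 130,130. Stack: [130, 130]
BINARY_OP | → 130 | 130 = 130. Stack: [130]
LOAD_CONST → push 4. Stack: [130, 4]
LOAD_FAST m → push 130. Stack: [130, 4, 130]
BINARY_OP % → 4 % 130 = 4. Stack: [130, 4]
BINARY_OP % → 130 % 4 = 2. Stack: [2]
STORE_FAST t → t=2. Stack: []
LOAD_FAST t → push 2. Stack: [2]
RETURN_VALUE → return 2.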